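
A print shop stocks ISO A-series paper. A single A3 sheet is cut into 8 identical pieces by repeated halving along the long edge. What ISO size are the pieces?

8 = 2^3, so 3 halving steps.
A3 → A4 → … → A6 after 3 steps.

A6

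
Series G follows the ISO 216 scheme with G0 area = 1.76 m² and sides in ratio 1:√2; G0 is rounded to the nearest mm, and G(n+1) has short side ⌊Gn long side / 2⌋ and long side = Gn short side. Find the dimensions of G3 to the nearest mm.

Let G0's short side be w mm. w · w√2 = 1.76 m² = 1,760,000 mm², so w ≈ 1115.6 mm and w√2 ≈ 1577.7 mm → G0 = 1116 × 1578 mm.
G1: ⌊1578/2⌋ × 1116 = 789 × 1116 mm
G2: ⌊1116/2⌋ × 789 = 558 × 789 mm
G3: ⌊789/2⌋ × 558 = 394 × 558 mm

394 × 558 mm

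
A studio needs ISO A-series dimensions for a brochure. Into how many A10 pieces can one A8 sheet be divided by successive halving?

A8 = 52 × 74 mm; A10 = 26 × 37 mm.
Each halving step doubles the count; 2 steps from A8 to A10.
2^2 = 4.

4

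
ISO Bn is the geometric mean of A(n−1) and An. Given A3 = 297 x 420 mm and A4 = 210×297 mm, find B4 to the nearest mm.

Short side: √(297 · 210) = √62370 ≈ 249.7 → 250 mm
Long side: √(420 · 297) = √124740 ≈ 353.2 → 353 mm

250 × 353 mm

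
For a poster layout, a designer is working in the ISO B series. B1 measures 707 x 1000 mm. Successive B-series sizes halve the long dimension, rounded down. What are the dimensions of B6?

125 × 176 mm

B2: ⌊1000/2⌋ × 707 = 500 × 707 mm
B3: ⌊707/2⌋ × 500 = 353 × 500 mm
B4: ⌊500/2⌋ × 353 = 250 × 353 mm
B5: ⌊353/2⌋ × 250 = 176 × 250 mm
B6: ⌊250/2⌋ × 176 = 125 × 176 mm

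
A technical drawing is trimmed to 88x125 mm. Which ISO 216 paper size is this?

Aspect ratio 125/88 ≈ 1.420 — close to the ISO √2 ≈ 1.414.
In the B-series (B0 = 1000 × 1414 mm): B7 = 88 × 125 mm.

B7 (88 × 125 mm)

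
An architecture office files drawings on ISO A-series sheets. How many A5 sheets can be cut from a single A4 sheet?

2

Each ISO step halves the sheet: 1 × A4 → 2 × A5
From A4 to A5 is 1 halving step: 2^1 = 2.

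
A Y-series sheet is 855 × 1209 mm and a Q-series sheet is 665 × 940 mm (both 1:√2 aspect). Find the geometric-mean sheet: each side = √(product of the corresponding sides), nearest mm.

Short side: √(855 · 665) = √568575 ≈ 754.0 → 754 mm
Long side: √(1209 · 940) = √1136460 ≈ 1066.0 → 1066 mm

754 × 1066 mm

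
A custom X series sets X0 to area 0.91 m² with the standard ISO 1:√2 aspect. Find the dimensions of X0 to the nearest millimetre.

Let the short side be w mm. Then w · w√2 = 0.91 m² = 910,000 mm².
w² = 910,000/√2, so w ≈ 802.2 mm; long side = w√2 ≈ 1134.4 mm.

802 × 1134 mm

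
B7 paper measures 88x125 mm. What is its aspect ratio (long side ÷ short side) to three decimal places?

125 / 88 = 1.420
ISO 216 targets √2 ≈ 1.414; the +0.006 deviation is from mm rounding.

1.420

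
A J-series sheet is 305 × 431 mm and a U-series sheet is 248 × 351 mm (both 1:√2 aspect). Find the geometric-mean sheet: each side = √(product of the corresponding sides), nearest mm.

275 × 389 mm

Short side: √(305 · 248) = √75640 ≈ 275.0 → 275 mm
Long side: √(431 · 351) = √151281 ≈ 388.9 → 389 mm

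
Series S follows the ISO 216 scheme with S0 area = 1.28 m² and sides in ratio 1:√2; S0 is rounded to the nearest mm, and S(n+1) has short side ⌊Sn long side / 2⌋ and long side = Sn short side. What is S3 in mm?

Let S0's short side be w mm. w · w√2 = 1.28 m² = 1,280,000 mm², so w ≈ 951.4 mm and w√2 ≈ 1345.4 mm → S0 = 951 × 1345 mm.
S1: ⌊1345/2⌋ × 951 = 672 × 951 mm
S2: ⌊951/2⌋ × 672 = 475 × 672 mm
S3: ⌊672/2⌋ × 475 = 336 × 475 mm

336 × 475 mm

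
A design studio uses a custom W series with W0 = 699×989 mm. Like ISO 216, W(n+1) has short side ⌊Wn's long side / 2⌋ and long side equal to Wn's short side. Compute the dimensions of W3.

W1: ⌊989/2⌋ × 699 = 494 × 699 mm
W2: ⌊699/2⌋ × 494 = 349 × 494 mm
W3: ⌊494/2⌋ × 349 = 247 × 349 mm

247 × 349 mm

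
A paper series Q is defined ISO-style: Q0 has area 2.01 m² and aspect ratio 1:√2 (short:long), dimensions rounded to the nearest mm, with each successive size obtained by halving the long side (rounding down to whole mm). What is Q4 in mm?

Let Q0's short side be w mm. w · w√2 = 2.01 m² = 2,010,000 mm², so w ≈ 1192.2 mm and w√2 ≈ 1686.0 mm → Q0 = 1192 × 1686 mm.
Q1: ⌊1686/2⌋ × 1192 = 843 × 1192 mm
Q2: ⌊1192/2⌋ × 843 = 596 × 843 mm
Q3: ⌊843/2⌋ × 596 = 421 × 596 mm
Q4: ⌊596/2⌋ × 421 = 298 × 421 mm

298 × 421 mm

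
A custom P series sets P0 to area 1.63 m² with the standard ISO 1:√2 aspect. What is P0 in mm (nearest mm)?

1074 × 1518 mm

Let the short side be w mm. Then w · w√2 = 1.63 m² = 1,630,000 mm².
w² = 1,630,000/√2, so w ≈ 1073.6 mm; long side = w√2 ≈ 1518.3 mm.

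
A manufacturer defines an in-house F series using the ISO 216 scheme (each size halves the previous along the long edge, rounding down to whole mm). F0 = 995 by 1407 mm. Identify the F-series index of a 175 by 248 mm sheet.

F0: 995 × 1407 mm
F1: 703 × 995 mm
F2: 497 × 703 mm
F3: 351 × 497 mm
F4: 248 × 351 mm
F5: 175 × 248 mm
F6: 124 × 175 mm
→ matches F5.

F5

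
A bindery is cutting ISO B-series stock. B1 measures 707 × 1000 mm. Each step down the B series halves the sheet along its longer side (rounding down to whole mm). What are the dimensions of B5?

B2: ⌊1000/2⌋ × 707 = 500 × 707 mm
B3: ⌊707/2⌋ × 500 = 353 × 500 mm
B4: ⌊500/2⌋ × 353 = 250 × 353 mm
B5: ⌊353/2⌋ × 250 = 176 × 250 mm

176 × 250 mm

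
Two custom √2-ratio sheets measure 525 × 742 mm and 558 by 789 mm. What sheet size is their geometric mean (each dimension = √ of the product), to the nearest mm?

Short side: √(525 · 558) = √292950 ≈ 541.2 → 541 mm
Long side: √(742 · 789) = √585438 ≈ 765.1 → 765 mm

541 × 765 mm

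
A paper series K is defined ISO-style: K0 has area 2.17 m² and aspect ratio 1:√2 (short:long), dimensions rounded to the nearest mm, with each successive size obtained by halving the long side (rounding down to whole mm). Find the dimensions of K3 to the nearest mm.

Let K0's short side be w mm. w · w√2 = 2.17 m² = 2,170,000 mm², so w ≈ 1238.7 mm and w√2 ≈ 1751.8 mm → K0 = 1239 × 1752 mm.
K1: ⌊1752/2⌋ × 1239 = 876 × 1239 mm
K2: ⌊1239/2⌋ × 876 = 619 × 876 mm
K3: ⌊876/2⌋ × 619 = 438 × 619 mm

438 × 619 mm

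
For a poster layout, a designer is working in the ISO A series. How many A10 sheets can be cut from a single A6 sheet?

Each ISO step halves the sheet: 1 × A6 → 2 × A7 → 4 × A8 → 8 × A9 → …
From A6 to A10 is 4 halving steps: 2^4 = 16.

16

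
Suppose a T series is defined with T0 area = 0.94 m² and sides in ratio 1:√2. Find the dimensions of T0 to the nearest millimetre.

815 × 1153 mm

Let the short side be w mm. Then w · w√2 = 0.94 m² = 940,000 mm².
w² = 940,000/√2, so w ≈ 815.3 mm; long side = w√2 ≈ 1153.0 mm.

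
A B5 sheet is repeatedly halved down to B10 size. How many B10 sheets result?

Each ISO step halves the sheet: 1 × B5 → 2 × B6 → 4 × B7 → 8 × B8 → …
From B5 to B10 is 5 halving steps: 2^5 = 32.

32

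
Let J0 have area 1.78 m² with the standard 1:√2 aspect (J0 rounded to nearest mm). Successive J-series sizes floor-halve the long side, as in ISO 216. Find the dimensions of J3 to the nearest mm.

Let J0's short side be w mm. w · w√2 = 1.78 m² = 1,780,000 mm², so w ≈ 1121.9 mm and w√2 ≈ 1586.6 mm → J0 = 1122 × 1587 mm.
J1: ⌊1587/2⌋ × 1122 = 793 × 1122 mm
J2: ⌊1122/2⌋ × 793 = 561 × 793 mm
J3: ⌊793/2⌋ × 561 = 396 × 561 mm

396 × 561 mm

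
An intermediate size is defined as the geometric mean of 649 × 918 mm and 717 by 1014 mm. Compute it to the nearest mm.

682 × 965 mm

Short side: √(649 · 717) = √465333 ≈ 682.2 → 682 mm
Long side: √(918 · 1014) = √930852 ≈ 964.8 → 965 mm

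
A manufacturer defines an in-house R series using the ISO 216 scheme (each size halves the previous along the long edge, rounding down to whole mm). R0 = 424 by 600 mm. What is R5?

R1: ⌊600/2⌋ × 424 = 300 × 424 mm
R2: ⌊424/2⌋ × 300 = 212 × 300 mm
R3: ⌊300/2⌋ × 212 = 150 × 212 mm
R4: ⌊212/2⌋ × 150 = 106 × 150 mm
R5: ⌊150/2⌋ × 106 = 75 × 106 mm

75 × 106 mm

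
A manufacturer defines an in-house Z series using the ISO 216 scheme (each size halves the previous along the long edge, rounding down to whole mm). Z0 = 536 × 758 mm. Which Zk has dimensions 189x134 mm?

Z0: 536 × 758 mm
Z1: 379 × 536 mm
Z2: 268 × 379 mm
Z3: 189 × 268 mm
Z4: 134 × 189 mm
Z5: 94 × 134 mm
→ matches Z4.

Z4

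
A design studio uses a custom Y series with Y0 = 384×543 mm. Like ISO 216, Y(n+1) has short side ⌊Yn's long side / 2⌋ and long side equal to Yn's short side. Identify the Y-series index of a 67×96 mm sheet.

Y5

Y0: 384 × 543 mm
Y1: 271 × 384 mm
Y2: 192 × 271 mm
Y3: 135 × 192 mm
Y4: 96 × 135 mm
Y5: 67 × 96 mm
Y6: 48 × 67 mm
→ matches Y5.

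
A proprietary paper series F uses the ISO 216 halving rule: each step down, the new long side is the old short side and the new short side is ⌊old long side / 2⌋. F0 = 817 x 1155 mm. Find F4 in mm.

204 × 288 mm

F1: ⌊1155/2⌋ × 817 = 577 × 817 mm
F2: ⌊817/2⌋ × 577 = 408 × 577 mm
F3: ⌊577/2⌋ × 408 = 288 × 408 mm
F4: ⌊408/2⌋ × 288 = 204 × 288 mm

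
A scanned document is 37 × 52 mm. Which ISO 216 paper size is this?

A9 (37 × 52 mm)

Aspect ratio 52/37 ≈ 1.405 — close to the ISO √2 ≈ 1.414.
In the A-series (A0 area = 1 m²): A9 = 37 × 52 mm.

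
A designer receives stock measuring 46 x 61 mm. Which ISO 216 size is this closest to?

Aspect ratio 61/46 ≈ 1.326 (ISO target is √2 ≈ 1.414).
In the B-series (B0 = 1000 × 1414 mm): B9 = 44 × 62 mm.
Off by 3 mm total — nearest standard size.

B9 (44 × 62 mm)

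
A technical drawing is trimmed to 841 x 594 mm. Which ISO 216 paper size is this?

A1 (594 × 841 mm)

Aspect ratio 841/594 ≈ 1.416 — close to the ISO √2 ≈ 1.414.
In the A-series (A0 area = 1 m²): A1 = 594 × 841 mm.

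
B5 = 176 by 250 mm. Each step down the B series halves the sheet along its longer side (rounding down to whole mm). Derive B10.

B6: ⌊250/2⌋ × 176 = 125 × 176 mm
B7: ⌊176/2⌋ × 125 = 88 × 125 mm
B8: ⌊125/2⌋ × 88 = 62 × 88 mm
B9: ⌊88/2⌋ × 62 = 44 × 62 mm
B10: ⌊62/2⌋ × 44 = 31 × 44 mm

31 × 44 mm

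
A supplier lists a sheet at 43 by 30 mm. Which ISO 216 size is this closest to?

Aspect ratio 43/30 ≈ 1.433 (ISO target is √2 ≈ 1.414).
In the B-series (B0 = 1000 × 1414 mm): B10 = 31 × 44 mm.
Off by 2 mm total — nearest standard size.

B10 (31 × 44 mm)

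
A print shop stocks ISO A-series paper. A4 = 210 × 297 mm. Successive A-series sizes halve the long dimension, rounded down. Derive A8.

A5: ⌊297/2⌋ × 210 = 148 × 210 mm
A6: ⌊210/2⌋ × 148 = 105 × 148 mm
A7: ⌊148/2⌋ × 105 = 74 × 105 mm
A8: ⌊105/2⌋ × 74 = 52 × 74 mm

52 × 74 mm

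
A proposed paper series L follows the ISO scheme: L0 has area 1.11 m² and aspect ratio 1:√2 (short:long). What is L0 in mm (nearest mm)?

886 × 1253 mm

Let the short side be w mm. Then w · w√2 = 1.11 m² = 1,110,000 mm².
w² = 1,110,000/√2, so w ≈ 885.9 mm; long side = w√2 ≈ 1252.9 mm.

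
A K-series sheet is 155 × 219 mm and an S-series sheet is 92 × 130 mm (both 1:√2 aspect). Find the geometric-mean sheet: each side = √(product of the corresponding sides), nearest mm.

119 × 169 mm

Short side: √(155 · 92) = √14260 ≈ 119.4 → 119 mm
Long side: √(219 · 130) = √28470 ≈ 168.7 → 169 mm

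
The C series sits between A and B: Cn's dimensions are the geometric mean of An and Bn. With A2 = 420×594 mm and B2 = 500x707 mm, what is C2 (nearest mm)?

458 × 648 mm

Short side: √(420 · 500) = √210000 ≈ 458.3 → 458 mm
Long side: √(594 · 707) = √419958 ≈ 648.0 → 648 mm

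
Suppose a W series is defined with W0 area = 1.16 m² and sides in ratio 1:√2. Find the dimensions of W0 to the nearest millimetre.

906 × 1281 mm

Let the short side be w mm. Then w · w√2 = 1.16 m² = 1,160,000 mm².
w² = 1,160,000/√2, so w ≈ 905.7 mm; long side = w√2 ≈ 1280.8 mm.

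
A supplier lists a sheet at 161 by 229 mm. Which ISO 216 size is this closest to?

Aspect ratio 229/161 ≈ 1.422 — close to the ISO √2 ≈ 1.414.
In the C-series (envelope sizes, between A and B): C5 = 162 × 229 mm.
Off by 1 mm total — nearest standard size.

C5 (162 × 229 mm)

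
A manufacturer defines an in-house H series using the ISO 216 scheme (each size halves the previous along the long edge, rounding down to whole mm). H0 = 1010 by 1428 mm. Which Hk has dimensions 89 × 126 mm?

H0: 1010 × 1428 mm
H1: 714 × 1010 mm
H2: 505 × 714 mm
H3: 357 × 505 mm
H4: 252 × 357 mm
H5: 178 × 252 mm
H6: 126 × 178 mm
H7: 89 × 126 mm
H8: 63 × 89 mm
→ matches H7.

H7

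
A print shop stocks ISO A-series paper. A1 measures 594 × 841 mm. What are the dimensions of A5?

148 × 210 mm

A2: ⌊841/2⌋ × 594 = 420 × 594 mm
A3: ⌊594/2⌋ × 420 = 297 × 420 mm
A4: ⌊420/2⌋ × 297 = 210 × 297 mm
A5: ⌊297/2⌋ × 210 = 148 × 210 mm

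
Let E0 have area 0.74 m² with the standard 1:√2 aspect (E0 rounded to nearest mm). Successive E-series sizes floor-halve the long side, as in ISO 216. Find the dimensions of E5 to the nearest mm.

127 × 180 mm

Let E0's short side be w mm. w · w√2 = 0.74 m² = 740,000 mm², so w ≈ 723.4 mm and w√2 ≈ 1023.0 mm → E0 = 723 × 1023 mm.
E1: ⌊1023/2⌋ × 723 = 511 × 723 mm
E2: ⌊723/2⌋ × 511 = 361 × 511 mm
E3: ⌊511/2⌋ × 361 = 255 × 361 mm
E4: ⌊361/2⌋ × 255 = 180 × 255 mm
E5: ⌊255/2⌋ × 180 = 127 × 180 mm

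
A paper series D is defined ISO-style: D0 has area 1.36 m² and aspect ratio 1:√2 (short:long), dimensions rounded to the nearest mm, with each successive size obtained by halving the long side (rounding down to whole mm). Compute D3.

Let D0's short side be w mm. w · w√2 = 1.36 m² = 1,360,000 mm², so w ≈ 980.6 mm and w√2 ≈ 1386.8 mm → D0 = 981 × 1387 mm.
D1: ⌊1387/2⌋ × 981 = 693 × 981 mm
D2: ⌊981/2⌋ × 693 = 490 × 693 mm
D3: ⌊693/2⌋ × 490 = 346 × 490 mm

346 × 490 mm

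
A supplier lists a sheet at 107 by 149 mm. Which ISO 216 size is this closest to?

A6 (105 × 148 mm)

Aspect ratio 149/107 ≈ 1.393 (ISO target is √2 ≈ 1.414).
In the A-series (A0 area = 1 m²): A6 = 105 × 148 mm.
Off by 3 mm total — nearest standard size.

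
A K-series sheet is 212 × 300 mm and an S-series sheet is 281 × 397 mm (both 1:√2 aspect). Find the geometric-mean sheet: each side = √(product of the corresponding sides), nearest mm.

244 × 345 mm

Short side: √(212 · 281) = √59572 ≈ 244.1 → 244 mm
Long side: √(300 · 397) = √119100 ≈ 345.1 → 345 mm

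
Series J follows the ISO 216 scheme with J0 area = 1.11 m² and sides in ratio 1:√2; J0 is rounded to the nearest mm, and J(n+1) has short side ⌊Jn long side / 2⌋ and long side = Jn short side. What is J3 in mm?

313 × 443 mm

Let J0's short side be w mm. w · w√2 = 1.11 m² = 1,110,000 mm², so w ≈ 885.9 mm and w√2 ≈ 1252.9 mm → J0 = 886 × 1253 mm.
J1: ⌊1253/2⌋ × 886 = 626 × 886 mm
J2: ⌊886/2⌋ × 626 = 443 × 626 mm
J3: ⌊626/2⌋ × 443 = 313 × 443 mm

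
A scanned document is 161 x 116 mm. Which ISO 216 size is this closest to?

C6 (114 × 162 mm)

Aspect ratio 161/116 ≈ 1.388 (ISO target is √2 ≈ 1.414).
In the C-series (envelope sizes, between A and B): C6 = 114 × 162 mm.
Off by 3 mm total — nearest standard size.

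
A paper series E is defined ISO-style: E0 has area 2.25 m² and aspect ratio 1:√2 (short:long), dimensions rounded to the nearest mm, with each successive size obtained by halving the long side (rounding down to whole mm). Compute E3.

446 × 630 mm

Let E0's short side be w mm. w · w√2 = 2.25 m² = 2,250,000 mm², so w ≈ 1261.3 mm and w√2 ≈ 1783.8 mm → E0 = 1261 × 1784 mm.
E1: ⌊1784/2⌋ × 1261 = 892 × 1261 mm
E2: ⌊1261/2⌋ × 892 = 630 × 892 mm
E3: ⌊892/2⌋ × 630 = 446 × 630 mm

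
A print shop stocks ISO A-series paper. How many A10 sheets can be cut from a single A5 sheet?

32

Each ISO step halves the sheet: 1 × A5 → 2 × A6 → 4 × A7 → 8 × A8 → …
From A5 to A10 is 5 halving steps: 2^5 = 32.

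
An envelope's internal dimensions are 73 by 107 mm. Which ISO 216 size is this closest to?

A7 (74 × 105 mm)

Aspect ratio 107/73 ≈ 1.466 (ISO target is √2 ≈ 1.414).
In the A-series (A0 area = 1 m²): A7 = 74 × 105 mm.
Off by 3 mm total — nearest standard size.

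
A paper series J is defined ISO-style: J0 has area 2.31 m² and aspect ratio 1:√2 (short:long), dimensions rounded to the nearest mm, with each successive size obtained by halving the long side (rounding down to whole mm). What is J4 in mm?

319 × 451 mm

Let J0's short side be w mm. w · w√2 = 2.31 m² = 2,310,000 mm², so w ≈ 1278.1 mm and w√2 ≈ 1807.4 mm → J0 = 1278 × 1807 mm.
J1: ⌊1807/2⌋ × 1278 = 903 × 1278 mm
J2: ⌊1278/2⌋ × 903 = 639 × 903 mm
J3: ⌊903/2⌋ × 639 = 451 × 639 mm
J4: ⌊639/2⌋ × 451 = 319 × 451 mm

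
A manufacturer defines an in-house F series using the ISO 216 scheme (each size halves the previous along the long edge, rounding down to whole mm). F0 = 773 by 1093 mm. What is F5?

F1 = 546 × 773 mm (from F0 by 1 halving).
F2: ⌊773/2⌋ × 546 = 386 × 546 mm
F3: ⌊546/2⌋ × 386 = 273 × 386 mm
F4: ⌊386/2⌋ × 273 = 193 × 273 mm
F5: ⌊273/2⌋ × 193 = 136 × 193 mm

136 × 193 mm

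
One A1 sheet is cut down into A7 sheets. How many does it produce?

64

Each ISO step halves the sheet: 1 × A1 → 2 × A2 → 4 × A3 → 8 × A4 → …
From A1 to A7 is 6 halving steps: 2^6 = 64.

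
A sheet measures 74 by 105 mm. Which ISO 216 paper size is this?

A7 (74 × 105 mm)

Aspect ratio 105/74 ≈ 1.419 — close to the ISO √2 ≈ 1.414.
In the A-series (A0 area = 1 m²): A7 = 74 × 105 mm.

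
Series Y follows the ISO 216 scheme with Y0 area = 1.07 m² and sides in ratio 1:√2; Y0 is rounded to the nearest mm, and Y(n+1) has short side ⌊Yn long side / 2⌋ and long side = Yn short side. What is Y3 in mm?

307 × 435 mm

Let Y0's short side be w mm. w · w√2 = 1.07 m² = 1,070,000 mm², so w ≈ 869.8 mm and w√2 ≈ 1230.1 mm → Y0 = 870 × 1230 mm.
Y1: ⌊1230/2⌋ × 870 = 615 × 870 mm
Y2: ⌊870/2⌋ × 615 = 435 × 615 mm
Y3: ⌊615/2⌋ × 435 = 307 × 435 mm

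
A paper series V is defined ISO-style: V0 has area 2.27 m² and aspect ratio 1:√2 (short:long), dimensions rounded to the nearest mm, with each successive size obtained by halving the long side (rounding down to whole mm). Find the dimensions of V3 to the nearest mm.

Let V0's short side be w mm. w · w√2 = 2.27 m² = 2,270,000 mm², so w ≈ 1266.9 mm and w√2 ≈ 1791.7 mm → V0 = 1267 × 1792 mm.
V1: ⌊1792/2⌋ × 1267 = 896 × 1267 mm
V2: ⌊1267/2⌋ × 896 = 633 × 896 mm
V3: ⌊896/2⌋ × 633 = 448 × 633 mm

448 × 633 mm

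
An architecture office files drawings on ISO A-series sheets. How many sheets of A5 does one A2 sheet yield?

Each ISO step halves the sheet: 1 × A2 → 2 × A3 → 4 × A4 → 8 × A5
From A2 to A5 is 3 halving steps: 2^3 = 8.

8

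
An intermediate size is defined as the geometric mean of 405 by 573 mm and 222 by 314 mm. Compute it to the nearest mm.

Short side: √(405 · 222) = √89910 ≈ 299.8 → 300 mm
Long side: √(573 · 314) = √179922 ≈ 424.2 → 424 mm

300 × 424 mm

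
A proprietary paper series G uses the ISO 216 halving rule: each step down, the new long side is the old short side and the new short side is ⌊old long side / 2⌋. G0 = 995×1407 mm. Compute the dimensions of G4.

248 × 351 mm

G1: ⌊1407/2⌋ × 995 = 703 × 995 mm
G2: ⌊995/2⌋ × 703 = 497 × 703 mm
G3: ⌊703/2⌋ × 497 = 351 × 497 mm
G4: ⌊497/2⌋ × 351 = 248 × 351 mm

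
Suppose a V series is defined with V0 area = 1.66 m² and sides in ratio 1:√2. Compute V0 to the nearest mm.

Let the short side be w mm. Then w · w√2 = 1.66 m² = 1,660,000 mm².
w² = 1,660,000/√2, so w ≈ 1083.4 mm; long side = w√2 ≈ 1532.2 mm.

1083 × 1532 mm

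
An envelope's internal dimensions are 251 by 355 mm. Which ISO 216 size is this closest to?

Aspect ratio 355/251 ≈ 1.414 — close to the ISO √2 ≈ 1.414.
In the B-series (B0 = 1000 × 1414 mm): B4 = 250 × 353 mm.
Off by 3 mm total — nearest standard size.

B4 (250 × 353 mm)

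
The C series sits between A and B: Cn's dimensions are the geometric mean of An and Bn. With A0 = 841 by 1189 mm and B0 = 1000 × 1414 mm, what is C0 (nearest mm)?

917 × 1297 mm

Short side: √(841 · 1000) = √841000 ≈ 917.1 → 917 mm
Long side: √(1189 · 1414) = √1681246 ≈ 1296.6 → 1297 mm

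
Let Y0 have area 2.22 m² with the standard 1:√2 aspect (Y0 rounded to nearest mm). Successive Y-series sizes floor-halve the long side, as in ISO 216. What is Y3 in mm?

Let Y0's short side be w mm. w · w√2 = 2.22 m² = 2,220,000 mm², so w ≈ 1252.9 mm and w√2 ≈ 1771.9 mm → Y0 = 1253 × 1772 mm.
Y1: ⌊1772/2⌋ × 1253 = 886 × 1253 mm
Y2: ⌊1253/2⌋ × 886 = 626 × 886 mm
Y3: ⌊886/2⌋ × 626 = 443 × 626 mm

443 × 626 mm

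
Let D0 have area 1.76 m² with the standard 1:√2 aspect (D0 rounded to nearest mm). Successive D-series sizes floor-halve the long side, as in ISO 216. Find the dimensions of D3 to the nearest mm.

394 × 558 mm

Let D0's short side be w mm. w · w√2 = 1.76 m² = 1,760,000 mm², so w ≈ 1115.6 mm and w√2 ≈ 1577.7 mm → D0 = 1116 × 1578 mm.
D1: ⌊1578/2⌋ × 1116 = 789 × 1116 mm
D2: ⌊1116/2⌋ × 789 = 558 × 789 mm
D3: ⌊789/2⌋ × 558 = 394 × 558 mm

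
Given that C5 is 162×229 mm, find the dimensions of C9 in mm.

40 × 57 mm

C6: ⌊229/2⌋ × 162 = 114 × 162 mm
C7: ⌊162/2⌋ × 114 = 81 × 114 mm
C8: ⌊114/2⌋ × 81 = 57 × 81 mm
C9: ⌊81/2⌋ × 57 = 40 × 57 mm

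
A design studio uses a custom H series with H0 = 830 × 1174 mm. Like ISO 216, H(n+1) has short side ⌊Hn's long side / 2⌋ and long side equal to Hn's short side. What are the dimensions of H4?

207 × 293 mm

H1: ⌊1174/2⌋ × 830 = 587 × 830 mm
H2: ⌊830/2⌋ × 587 = 415 × 587 mm
H3: ⌊587/2⌋ × 415 = 293 × 415 mm
H4: ⌊415/2⌋ × 293 = 207 × 293 mm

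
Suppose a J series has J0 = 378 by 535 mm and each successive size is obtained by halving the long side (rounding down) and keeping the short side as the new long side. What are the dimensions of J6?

J1: ⌊535/2⌋ × 378 = 267 × 378 mm
J2: ⌊378/2⌋ × 267 = 189 × 267 mm
J3: ⌊267/2⌋ × 189 = 133 × 189 mm
J4: ⌊189/2⌋ × 133 = 94 × 133 mm
J5: ⌊133/2⌋ × 94 = 66 × 94 mm
J6: ⌊94/2⌋ × 66 = 47 × 66 mm

47 × 66 mm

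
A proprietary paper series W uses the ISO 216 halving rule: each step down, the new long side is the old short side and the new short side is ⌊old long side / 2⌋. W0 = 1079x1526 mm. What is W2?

539 × 763 mm

W1: ⌊1526/2⌋ × 1079 = 763 × 1079 mm
W2: ⌊1079/2⌋ × 763 = 539 × 763 mm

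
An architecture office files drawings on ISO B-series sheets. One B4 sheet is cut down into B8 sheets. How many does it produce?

16

B4 = 250 × 353 mm; B8 = 62 × 88 mm.
Each halving step doubles the count; 4 steps from B4 to B8.
2^4 = 16.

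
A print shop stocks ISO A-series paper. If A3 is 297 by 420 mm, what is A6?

105 × 148 mm

A4: ⌊420/2⌋ × 297 = 210 × 297 mm
A5: ⌊297/2⌋ × 210 = 148 × 210 mm
A6: ⌊210/2⌋ × 148 = 105 × 148 mm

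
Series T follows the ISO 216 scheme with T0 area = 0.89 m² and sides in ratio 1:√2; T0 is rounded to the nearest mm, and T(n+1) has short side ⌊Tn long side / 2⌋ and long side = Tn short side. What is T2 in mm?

396 × 561 mm

Let T0's short side be w mm. w · w√2 = 0.89 m² = 890,000 mm², so w ≈ 793.3 mm and w√2 ≈ 1121.9 mm → T0 = 793 × 1122 mm.
T1: ⌊1122/2⌋ × 793 = 561 × 793 mm
T2: ⌊793/2⌋ × 561 = 396 × 561 mm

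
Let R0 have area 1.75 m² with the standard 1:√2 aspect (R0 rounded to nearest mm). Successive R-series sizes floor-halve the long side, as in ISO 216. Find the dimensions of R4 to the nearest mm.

278 × 393 mm

Let R0's short side be w mm. w · w√2 = 1.75 m² = 1,750,000 mm², so w ≈ 1112.4 mm and w√2 ≈ 1573.2 mm → R0 = 1112 × 1573 mm.
R1: ⌊1573/2⌋ × 1112 = 786 × 1112 mm
R2: ⌊1112/2⌋ × 786 = 556 × 786 mm
R3: ⌊786/2⌋ × 556 = 393 × 556 mm
R4: ⌊556/2⌋ × 393 = 278 × 393 mm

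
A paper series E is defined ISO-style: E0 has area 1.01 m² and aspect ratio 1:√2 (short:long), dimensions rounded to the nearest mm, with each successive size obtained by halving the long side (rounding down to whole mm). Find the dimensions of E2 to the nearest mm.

422 × 597 mm

Let E0's short side be w mm. w · w√2 = 1.01 m² = 1,010,000 mm², so w ≈ 845.1 mm and w√2 ≈ 1195.1 mm → E0 = 845 × 1195 mm.
E1: ⌊1195/2⌋ × 845 = 597 × 845 mm
E2: ⌊845/2⌋ × 597 = 422 × 597 mm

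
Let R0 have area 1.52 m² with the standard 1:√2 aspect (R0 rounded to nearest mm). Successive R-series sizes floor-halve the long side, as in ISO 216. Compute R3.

Let R0's short side be w mm. w · w√2 = 1.52 m² = 1,520,000 mm², so w ≈ 1036.7 mm and w√2 ≈ 1466.2 mm → R0 = 1037 × 1466 mm.
R1: ⌊1466/2⌋ × 1037 = 733 × 1037 mm
R2: ⌊1037/2⌋ × 733 = 518 × 733 mm
R3: ⌊733/2⌋ × 518 = 366 × 518 mm

366 × 518 mm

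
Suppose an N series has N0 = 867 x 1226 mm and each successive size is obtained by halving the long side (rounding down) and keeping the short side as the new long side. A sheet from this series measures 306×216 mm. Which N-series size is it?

N4

N0: 867 × 1226 mm
N1: 613 × 867 mm
N2: 433 × 613 mm
N3: 306 × 433 mm
N4: 216 × 306 mm
N5: 153 × 216 mm
→ matches N4.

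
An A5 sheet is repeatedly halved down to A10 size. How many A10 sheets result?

Each ISO step halves the sheet: 1 × A5 → 2 × A6 → 4 × A7 → 8 × A8 → …
From A5 to A10 is 5 halving steps: 2^5 = 32.

32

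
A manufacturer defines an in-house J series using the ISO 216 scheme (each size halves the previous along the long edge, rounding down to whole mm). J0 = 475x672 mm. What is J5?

84 × 118 mm

J1 = 336 × 475 mm (from J0 by 1 halving).
J2: ⌊475/2⌋ × 336 = 237 × 336 mm
J3: ⌊336/2⌋ × 237 = 168 × 237 mm
J4: ⌊237/2⌋ × 168 = 118 × 168 mm
J5: ⌊168/2⌋ × 118 = 84 × 118 mm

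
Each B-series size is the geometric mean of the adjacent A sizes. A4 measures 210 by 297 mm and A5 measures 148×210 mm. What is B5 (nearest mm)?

Short side: √(210 · 148) = √31080 ≈ 176.3 → 176 mm
Long side: √(297 · 210) = √62370 ≈ 249.7 → 250 mm

176 × 250 mm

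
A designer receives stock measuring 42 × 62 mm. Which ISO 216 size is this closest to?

B9 (44 × 62 mm)

Aspect ratio 62/42 ≈ 1.476 (ISO target is √2 ≈ 1.414).
In the B-series (B0 = 1000 × 1414 mm): B9 = 44 × 62 mm.
Off by 2 mm total — nearest standard size.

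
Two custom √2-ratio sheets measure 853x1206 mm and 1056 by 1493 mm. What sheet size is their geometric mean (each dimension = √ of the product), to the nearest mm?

Short side: √(853 · 1056) = √900768 ≈ 949.1 → 949 mm
Long side: √(1206 · 1493) = √1800558 ≈ 1341.8 → 1342 mm

949 × 1342 mm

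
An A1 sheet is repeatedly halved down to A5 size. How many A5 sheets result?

16

Each ISO step halves the sheet: 1 × A1 → 2 × A2 → 4 × A3 → 8 × A4 → …
From A1 to A5 is 4 halving steps: 2^4 = 16.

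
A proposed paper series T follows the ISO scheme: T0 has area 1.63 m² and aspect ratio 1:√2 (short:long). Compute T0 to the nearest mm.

Let the short side be w mm. Then w · w√2 = 1.63 m² = 1,630,000 mm².
w² = 1,630,000/√2, so w ≈ 1073.6 mm; long side = w√2 ≈ 1518.3 mm.

1074 × 1518 mm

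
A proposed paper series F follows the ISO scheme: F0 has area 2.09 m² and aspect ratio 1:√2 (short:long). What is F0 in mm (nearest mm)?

Let the short side be w mm. Then w · w√2 = 2.09 m² = 2,090,000 mm².
w² = 2,090,000/√2, so w ≈ 1215.7 mm; long side = w√2 ≈ 1719.2 mm.

1216 × 1719 mm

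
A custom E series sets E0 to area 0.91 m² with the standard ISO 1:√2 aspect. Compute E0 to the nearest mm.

802 × 1134 mm

Let the short side be w mm. Then w · w√2 = 0.91 m² = 910,000 mm².
w² = 910,000/√2, so w ≈ 802.2 mm; long side = w√2 ≈ 1134.4 mm.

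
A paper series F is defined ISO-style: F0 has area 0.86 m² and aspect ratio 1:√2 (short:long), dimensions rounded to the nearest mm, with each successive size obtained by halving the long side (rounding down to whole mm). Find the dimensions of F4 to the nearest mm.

195 × 275 mm

Let F0's short side be w mm. w · w√2 = 0.86 m² = 860,000 mm², so w ≈ 779.8 mm and w√2 ≈ 1102.8 mm → F0 = 780 × 1103 mm.
F1: ⌊1103/2⌋ × 780 = 551 × 780 mm
F2: ⌊780/2⌋ × 551 = 390 × 551 mm
F3: ⌊551/2⌋ × 390 = 275 × 390 mm
F4: ⌊390/2⌋ × 275 = 195 × 275 mm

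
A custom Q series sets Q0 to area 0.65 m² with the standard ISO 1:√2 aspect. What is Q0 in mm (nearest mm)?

Let the short side be w mm. Then w · w√2 = 0.65 m² = 650,000 mm².
w² = 650,000/√2, so w ≈ 678.0 mm; long side = w√2 ≈ 958.8 mm.

678 × 959 mm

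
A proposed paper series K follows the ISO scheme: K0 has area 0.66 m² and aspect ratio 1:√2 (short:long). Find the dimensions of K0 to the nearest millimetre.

Let the short side be w mm. Then w · w√2 = 0.66 m² = 660,000 mm².
w² = 660,000/√2, so w ≈ 683.1 mm; long side = w√2 ≈ 966.1 mm.

683 × 966 mm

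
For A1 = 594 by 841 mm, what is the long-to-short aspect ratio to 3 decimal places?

841 / 594 = 1.416
ISO 216 targets √2 ≈ 1.414; the +0.002 deviation is from mm rounding.

1.416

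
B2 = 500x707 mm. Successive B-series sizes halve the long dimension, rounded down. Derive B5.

B3: ⌊707/2⌋ × 500 = 353 × 500 mm
B4: ⌊500/2⌋ × 353 = 250 × 353 mm
B5: ⌊353/2⌋ × 250 = 176 × 250 mm

176 × 250 mm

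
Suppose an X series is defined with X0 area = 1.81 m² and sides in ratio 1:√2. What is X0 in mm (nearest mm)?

1131 × 1600 mm

Let the short side be w mm. Then w · w√2 = 1.81 m² = 1,810,000 mm².
w² = 1,810,000/√2, so w ≈ 1131.3 mm; long side = w√2 ≈ 1599.9 mm.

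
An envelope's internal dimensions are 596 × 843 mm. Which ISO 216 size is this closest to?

A1 (594 × 841 mm)

Aspect ratio 843/596 ≈ 1.414 — close to the ISO √2 ≈ 1.414.
In the A-series (A0 area = 1 m²): A1 = 594 × 841 mm.
Off by 4 mm total — nearest standard size.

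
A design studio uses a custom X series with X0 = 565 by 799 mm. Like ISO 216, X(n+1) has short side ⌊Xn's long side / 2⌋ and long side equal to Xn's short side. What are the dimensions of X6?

X1 = 399 × 565 mm (from X0 by 1 halving).
X2: ⌊565/2⌋ × 399 = 282 × 399 mm
X3: ⌊399/2⌋ × 282 = 199 × 282 mm
X4: ⌊282/2⌋ × 199 = 141 × 199 mm
X5: ⌊199/2⌋ × 141 = 99 × 141 mm
X6: ⌊141/2⌋ × 99 = 70 × 99 mm

70 × 99 mm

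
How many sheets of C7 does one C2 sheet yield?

C2 = 458 × 648 mm; C7 = 81 × 114 mm.
Each halving step doubles the count; 5 steps from C2 to C7.
2^5 = 32.

32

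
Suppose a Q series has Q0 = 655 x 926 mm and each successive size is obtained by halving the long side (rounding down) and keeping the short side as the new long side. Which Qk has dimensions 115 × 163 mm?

Q5

Q0: 655 × 926 mm
Q1: 463 × 655 mm
Q2: 327 × 463 mm
Q3: 231 × 327 mm
Q4: 163 × 231 mm
Q5: 115 × 163 mm
Q6: 81 × 115 mm
→ matches Q5.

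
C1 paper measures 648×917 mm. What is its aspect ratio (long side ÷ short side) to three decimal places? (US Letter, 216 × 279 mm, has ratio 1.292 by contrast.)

1.415

917 / 648 = 1.415
Matches √2 ≈ 1.414 — the ISO 216 defining ratio.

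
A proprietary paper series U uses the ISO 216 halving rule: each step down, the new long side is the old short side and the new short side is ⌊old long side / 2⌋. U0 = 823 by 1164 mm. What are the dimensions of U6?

102 × 145 mm

U1 = 582 × 823 mm (from U0 by 1 halving).
U2: ⌊823/2⌋ × 582 = 411 × 582 mm
U3: ⌊582/2⌋ × 411 = 291 × 411 mm
U4: ⌊411/2⌋ × 291 = 205 × 291 mm
U5: ⌊291/2⌋ × 205 = 145 × 205 mm
U6: ⌊205/2⌋ × 145 = 102 × 145 mm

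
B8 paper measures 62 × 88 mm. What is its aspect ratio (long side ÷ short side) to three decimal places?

88 / 62 = 1.419
ISO 216 targets √2 ≈ 1.414; the +0.005 deviation is from mm rounding.

1.419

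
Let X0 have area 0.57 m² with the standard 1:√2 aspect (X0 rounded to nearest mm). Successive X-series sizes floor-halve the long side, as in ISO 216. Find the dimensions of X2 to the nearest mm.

317 × 449 mm

Let X0's short side be w mm. w · w√2 = 0.57 m² = 570,000 mm², so w ≈ 634.9 mm and w√2 ≈ 897.8 mm → X0 = 635 × 898 mm.
X1: ⌊898/2⌋ × 635 = 449 × 635 mm
X2: ⌊635/2⌋ × 449 = 317 × 449 mm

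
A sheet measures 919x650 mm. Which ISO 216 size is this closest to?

Aspect ratio 919/650 ≈ 1.414 — close to the ISO √2 ≈ 1.414.
In the C-series (envelope sizes, between A and B): C1 = 648 × 917 mm.
Off by 4 mm total — nearest standard size.

C1 (648 × 917 mm)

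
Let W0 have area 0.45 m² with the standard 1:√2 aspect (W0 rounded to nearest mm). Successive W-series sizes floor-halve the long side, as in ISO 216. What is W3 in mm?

Let W0's short side be w mm. w · w√2 = 0.45 m² = 450,000 mm², so w ≈ 564.1 mm and w√2 ≈ 797.7 mm → W0 = 564 × 798 mm.
W1: ⌊798/2⌋ × 564 = 399 × 564 mm
W2: ⌊564/2⌋ × 399 = 282 × 399 mm
W3: ⌊399/2⌋ × 282 = 199 × 282 mm

199 × 282 mm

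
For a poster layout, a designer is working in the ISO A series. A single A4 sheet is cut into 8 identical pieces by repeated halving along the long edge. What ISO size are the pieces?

A7

8 = 2^3, so 3 halving steps.
A4 → A5 → … → A7 after 3 steps.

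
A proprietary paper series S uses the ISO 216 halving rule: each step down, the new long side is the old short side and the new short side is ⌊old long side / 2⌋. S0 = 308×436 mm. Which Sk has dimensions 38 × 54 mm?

S6

S0: 308 × 436 mm
S1: 218 × 308 mm
S2: 154 × 218 mm
S3: 109 × 154 mm
S4: 77 × 109 mm
S5: 54 × 77 mm
S6: 38 × 54 mm
S7: 27 × 38 mm
→ matches S6.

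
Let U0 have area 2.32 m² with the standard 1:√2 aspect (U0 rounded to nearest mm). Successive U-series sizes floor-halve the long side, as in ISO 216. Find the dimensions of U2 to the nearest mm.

640 × 905 mm

Let U0's short side be w mm. w · w√2 = 2.32 m² = 2,320,000 mm², so w ≈ 1280.8 mm and w√2 ≈ 1811.3 mm → U0 = 1281 × 1811 mm.
U1: ⌊1811/2⌋ × 1281 = 905 × 1281 mm
U2: ⌊1281/2⌋ × 905 = 640 × 905 mm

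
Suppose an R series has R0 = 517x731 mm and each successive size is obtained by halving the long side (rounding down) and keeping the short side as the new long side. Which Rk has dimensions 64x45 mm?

R0: 517 × 731 mm
R1: 365 × 517 mm
R2: 258 × 365 mm
R3: 182 × 258 mm
R4: 129 × 182 mm
R5: 91 × 129 mm
R6: 64 × 91 mm
R7: 45 × 64 mm
R8: 32 × 45 mm
→ matches R7.

R7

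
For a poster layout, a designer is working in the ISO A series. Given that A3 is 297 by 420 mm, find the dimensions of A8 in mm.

52 × 74 mm

A4: ⌊420/2⌋ × 297 = 210 × 297 mm
A5: ⌊297/2⌋ × 210 = 148 × 210 mm
A6: ⌊210/2⌋ × 148 = 105 × 148 mm
A7: ⌊148/2⌋ × 105 = 74 × 105 mm
A8: ⌊105/2⌋ × 74 = 52 × 74 mm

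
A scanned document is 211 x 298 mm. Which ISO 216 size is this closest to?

A4 (210 × 297 mm)

Aspect ratio 298/211 ≈ 1.412 — close to the ISO √2 ≈ 1.414.
In the A-series (A0 area = 1 m²): A4 = 210 × 297 mm.
Off by 2 mm total — nearest standard size.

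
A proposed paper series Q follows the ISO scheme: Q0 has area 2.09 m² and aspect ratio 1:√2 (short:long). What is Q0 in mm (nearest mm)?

1216 × 1719 mm

Let the short side be w mm. Then w · w√2 = 2.09 m² = 2,090,000 mm².
w² = 2,090,000/√2, so w ≈ 1215.7 mm; long side = w√2 ≈ 1719.2 mm.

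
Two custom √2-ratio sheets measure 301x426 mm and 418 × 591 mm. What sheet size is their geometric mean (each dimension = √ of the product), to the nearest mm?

355 × 502 mm

Short side: √(301 · 418) = √125818 ≈ 354.7 → 355 mm
Long side: √(426 · 591) = √251766 ≈ 501.8 → 502 mm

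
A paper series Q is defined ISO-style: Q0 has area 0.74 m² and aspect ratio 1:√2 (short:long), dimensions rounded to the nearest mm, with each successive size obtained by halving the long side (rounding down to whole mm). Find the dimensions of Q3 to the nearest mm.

255 × 361 mm

Let Q0's short side be w mm. w · w√2 = 0.74 m² = 740,000 mm², so w ≈ 723.4 mm and w√2 ≈ 1023.0 mm → Q0 = 723 × 1023 mm.
Q1: ⌊1023/2⌋ × 723 = 511 × 723 mm
Q2: ⌊723/2⌋ × 511 = 361 × 511 mm
Q3: ⌊511/2⌋ × 361 = 255 × 361 mm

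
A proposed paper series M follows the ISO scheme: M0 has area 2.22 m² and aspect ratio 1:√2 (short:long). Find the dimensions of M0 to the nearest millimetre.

Let the short side be w mm. Then w · w√2 = 2.22 m² = 2,220,000 mm².
w² = 2,220,000/√2, so w ≈ 1252.9 mm; long side = w√2 ≈ 1771.9 mm.

1253 × 1772 mm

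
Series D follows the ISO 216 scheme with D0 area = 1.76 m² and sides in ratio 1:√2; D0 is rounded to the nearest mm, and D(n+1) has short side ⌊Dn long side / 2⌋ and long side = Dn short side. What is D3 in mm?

394 × 558 mm

Let D0's short side be w mm. w · w√2 = 1.76 m² = 1,760,000 mm², so w ≈ 1115.6 mm and w√2 ≈ 1577.7 mm → D0 = 1116 × 1578 mm.
D1: ⌊1578/2⌋ × 1116 = 789 × 1116 mm
D2: ⌊1116/2⌋ × 789 = 558 × 789 mm
D3: ⌊789/2⌋ × 558 = 394 × 558 mm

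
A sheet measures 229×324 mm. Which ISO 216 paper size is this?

C4 (229 × 324 mm)

Aspect ratio 324/229 ≈ 1.415 — close to the ISO √2 ≈ 1.414.
In the C-series (envelope sizes, between A and B): C4 = 229 × 324 mm.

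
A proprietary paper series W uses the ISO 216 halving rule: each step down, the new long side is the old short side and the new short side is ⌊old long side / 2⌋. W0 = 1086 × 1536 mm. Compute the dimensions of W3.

384 × 543 mm

W1: ⌊1536/2⌋ × 1086 = 768 × 1086 mm
W2: ⌊1086/2⌋ × 768 = 543 × 768 mm
W3: ⌊768/2⌋ × 543 = 384 × 543 mm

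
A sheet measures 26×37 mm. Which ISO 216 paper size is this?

Aspect ratio 37/26 ≈ 1.423 — close to the ISO √2 ≈ 1.414.
In the A-series (A0 area = 1 m²): A10 = 26 × 37 mm.

A10 (26 × 37 mm)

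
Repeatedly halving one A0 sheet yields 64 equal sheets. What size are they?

64 = 2^6, so 6 halving steps.
A0 → A1 → … → A6 after 6 steps.

A6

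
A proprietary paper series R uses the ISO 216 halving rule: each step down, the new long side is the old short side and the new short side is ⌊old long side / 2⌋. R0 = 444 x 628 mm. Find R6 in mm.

55 × 78 mm

R1: ⌊628/2⌋ × 444 = 314 × 444 mm
R2: ⌊444/2⌋ × 314 = 222 × 314 mm
R3: ⌊314/2⌋ × 222 = 157 × 222 mm
R4: ⌊222/2⌋ × 157 = 111 × 157 mm
R5: ⌊157/2⌋ × 111 = 78 × 111 mm
R6: ⌊111/2⌋ × 78 = 55 × 78 mm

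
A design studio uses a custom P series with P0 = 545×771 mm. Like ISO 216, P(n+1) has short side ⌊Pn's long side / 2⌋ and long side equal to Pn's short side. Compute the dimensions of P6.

68 × 96 mm

P1: ⌊771/2⌋ × 545 = 385 × 545 mm
P2: ⌊545/2⌋ × 385 = 272 × 385 mm
P3: ⌊385/2⌋ × 272 = 192 × 272 mm
P4: ⌊272/2⌋ × 192 = 136 × 192 mm
P5: ⌊192/2⌋ × 136 = 96 × 136 mm
P6: ⌊136/2⌋ × 96 = 68 × 96 mm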